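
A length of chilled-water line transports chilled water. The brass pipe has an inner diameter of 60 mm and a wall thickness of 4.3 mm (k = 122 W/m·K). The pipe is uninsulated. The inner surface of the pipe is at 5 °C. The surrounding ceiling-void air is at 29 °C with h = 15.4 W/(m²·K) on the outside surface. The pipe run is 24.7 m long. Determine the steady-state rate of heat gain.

Q ≈ 1970 W

For a radial system each layer contributes R = ln(r_out/r_in)/(2πkL); films add R = 1/(hA).
R_brass pipe wall = ln(34.3/30)/(2π×122×24.7) = 7.075×10^-6 K/W
R_outer film = 1/(h_o·2πr_oL) = 1/(15.4×2π×0.0343×24.7) = 0.0122 K/W
R_total = 0.01221 K/W
Q = ΔT/R_total = 24/0.01221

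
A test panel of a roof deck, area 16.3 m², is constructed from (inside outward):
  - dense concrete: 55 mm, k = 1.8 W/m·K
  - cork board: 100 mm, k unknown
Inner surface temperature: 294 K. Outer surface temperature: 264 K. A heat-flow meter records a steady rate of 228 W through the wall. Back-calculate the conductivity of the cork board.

Thermal resistances in series:
R_dense concrete = L/(kA) = 0.055/(1.8×16.3) = 0.001875 K/W
Sum of known resistances R_other = 0.001875 K/W
Total R = ΔT/Q = 30/228 = 0.1316 K/W
R_cork board = R_total − R_other = 0.1297 K/W
k = L/(R·A) = 0.1/(0.1297×16.3)

k ≈ 0.0473 W/(m·K)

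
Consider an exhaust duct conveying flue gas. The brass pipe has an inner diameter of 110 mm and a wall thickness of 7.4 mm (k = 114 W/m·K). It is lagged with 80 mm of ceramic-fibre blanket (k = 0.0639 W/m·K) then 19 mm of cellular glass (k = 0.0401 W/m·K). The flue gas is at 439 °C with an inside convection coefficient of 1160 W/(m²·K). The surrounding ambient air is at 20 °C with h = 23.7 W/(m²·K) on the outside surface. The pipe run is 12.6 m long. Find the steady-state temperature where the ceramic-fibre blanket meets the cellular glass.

T ≈ 107 °C

Radial resistances (cylindrical: R_cond = ln(r_o/r_i)/(2πkL), R_conv = 1/(h·2πrL)):
R_inner film = 1/(h_i·2πr₁L) = 1/(1160×2π×0.055×12.6) = 1.98×10^-4 K/W
R_brass pipe wall = ln(62.4/55)/(2π×114×12.6) = 1.399×10^-5 K/W
R_ceramic-fibre blanket = ln(142.4/62.4)/(2π×0.0639×12.6) = 0.1631 K/W
R_cellular glass = ln(161.4/142.4)/(2π×0.0401×12.6) = 0.03945 K/W
R_outer film = 1/(h_o·2πr_oL) = 1/(23.7×2π×0.1614×12.6) = 0.003302 K/W
R_total = 0.2061 K/W
Q = ΔT/R_total = 419/0.2061
Q = 2030 W
T_interface = T_inner − Q·ΣR(inner→interface) = 439 − 2030×0.1633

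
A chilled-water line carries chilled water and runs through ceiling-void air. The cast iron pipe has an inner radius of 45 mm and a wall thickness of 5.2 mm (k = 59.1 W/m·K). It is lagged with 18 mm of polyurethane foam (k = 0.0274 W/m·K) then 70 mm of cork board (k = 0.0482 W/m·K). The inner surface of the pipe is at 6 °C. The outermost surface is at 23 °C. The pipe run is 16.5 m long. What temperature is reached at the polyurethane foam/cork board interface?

T ≈ 13.4 °C

Radial resistances (cylindrical: R_cond = ln(r_o/r_i)/(2πkL), R_conv = 1/(h·2πrL)):
R_cast iron pipe wall = ln(50.2/45)/(2π×59.1×16.5) = 1.785×10^-5 K/W
R_polyurethane foam = ln(68.2/50.2)/(2π×0.0274×16.5) = 0.1079 K/W
R_cork board = ln(138.2/68.2)/(2π×0.0482×16.5) = 0.1413 K/W
R_total = 0.2492 K/W
Q = ΔT/R_total = 17/0.2492
Q = 68.2 W
T_interface = T_inner + Q·ΣR(inner→interface) = 6 + 68.2×0.1079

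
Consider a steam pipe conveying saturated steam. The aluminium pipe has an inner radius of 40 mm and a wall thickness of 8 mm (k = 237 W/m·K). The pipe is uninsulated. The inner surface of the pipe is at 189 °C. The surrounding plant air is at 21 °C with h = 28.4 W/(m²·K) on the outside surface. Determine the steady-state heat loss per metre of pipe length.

q′ ≈ 1440 W/m

Treating each annulus and film as a series resistance:
R_aluminium pipe wall = ln(48/40)/(2π×237×1) = 1.224×10^-4 K/W
R_outer film = 1/(h_o·2πr_oL) = 1/(28.4×2π×0.048×1) = 0.1168 K/W
R_total = 0.1169 K/W
Q = ΔT/R_total = 168/0.1169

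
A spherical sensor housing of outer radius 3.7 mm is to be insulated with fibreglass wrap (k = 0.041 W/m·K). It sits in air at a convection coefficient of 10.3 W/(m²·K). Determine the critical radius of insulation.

r_cr ≈ 7.96 mm

For a sphere r_cr = 2k/h = 2×0.041/10.3
r_cr = 7.96 mm; since the bare radius (3.7 mm) is below r_cr, adding a thin layer of insulation will *increase* heat loss.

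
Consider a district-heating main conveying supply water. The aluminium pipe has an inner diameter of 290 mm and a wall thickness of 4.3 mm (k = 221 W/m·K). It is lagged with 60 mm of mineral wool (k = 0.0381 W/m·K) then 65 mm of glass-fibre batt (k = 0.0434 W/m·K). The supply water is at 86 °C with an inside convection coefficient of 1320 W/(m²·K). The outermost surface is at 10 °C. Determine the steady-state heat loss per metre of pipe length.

q′ ≈ 31.6 W/m

Cylindrical conduction, so R = ln(r₂/r₁)/(2πkL) per layer, in series:
R_inner film = 1/(h_i·2πr₁L) = 1/(1320×2π×0.145×1) = 8.315×10^-4 K/W
R_aluminium pipe wall = ln(149.3/145)/(2π×221×1) = 2.105×10^-5 K/W
R_mineral wool = ln(209.3/149.3)/(2π×0.0381×1) = 1.411 K/W
R_glass-fibre batt = ln(274.3/209.3)/(2π×0.0434×1) = 0.9918 K/W
R_total = 2.404 K/W
Q = ΔT/R_total = 76/2.404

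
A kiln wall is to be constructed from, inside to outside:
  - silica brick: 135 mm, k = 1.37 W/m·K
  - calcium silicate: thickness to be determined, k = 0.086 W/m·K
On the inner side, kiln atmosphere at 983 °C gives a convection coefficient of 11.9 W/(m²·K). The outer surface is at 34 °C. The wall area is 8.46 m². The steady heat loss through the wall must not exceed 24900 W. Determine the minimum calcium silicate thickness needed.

Series thermal resistances:
R_inner film = 1/(h_i·A) = 1/(11.9×8.46) = 0.009933 K/W
R_silica brick = L/(kA) = 0.135/(1.37×8.46) = 0.01165 K/W
Sum of the known resistances R_other = 0.02158 K/W
Required total resistance R_tot = ΔT/Q_allow = 949/24900 = 0.03811 K/W
R_calcium silicate = R_tot − R_other = 0.01653 K/W
L = R·k·A = 0.01653×0.086×8.46

L ≈ 12 mm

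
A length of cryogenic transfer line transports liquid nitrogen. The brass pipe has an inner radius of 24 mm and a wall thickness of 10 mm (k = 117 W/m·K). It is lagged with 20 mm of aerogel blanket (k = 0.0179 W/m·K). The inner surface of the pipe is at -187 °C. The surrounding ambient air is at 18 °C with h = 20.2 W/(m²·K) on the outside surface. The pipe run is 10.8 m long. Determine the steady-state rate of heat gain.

Q ≈ 520 W

For a radial system each layer contributes R = ln(r_out/r_in)/(2πkL); films add R = 1/(hA).
R_brass pipe wall = ln(34/24)/(2π×117×10.8) = 4.387×10^-5 K/W
R_aerogel blanket = ln(54/34)/(2π×0.0179×10.8) = 0.3809 K/W
R_outer film = 1/(h_o·2πr_oL) = 1/(20.2×2π×0.054×10.8) = 0.01351 K/W
R_total = 0.3944 K/W
Q = ΔT/R_total = 205/0.3944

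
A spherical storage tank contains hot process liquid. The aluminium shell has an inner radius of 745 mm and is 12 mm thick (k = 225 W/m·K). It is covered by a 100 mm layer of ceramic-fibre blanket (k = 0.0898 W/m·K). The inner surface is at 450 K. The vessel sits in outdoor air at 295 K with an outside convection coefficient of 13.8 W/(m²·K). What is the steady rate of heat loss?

For a spherical shell R = (1/r₁ − 1/r₂)/(4πk); film R = 1/(h·4πr²). In series:
R_aluminium shell = (1/0.745 − 1/0.757)/(4π×225) = 7.526×10^-6 K/W
R_ceramic-fibre blanket = (1/0.757 − 1/0.857)/(4π×0.0898) = 0.1366 K/W
R_outer film = 1/(h·4πr_o²) = 1/(13.8×4π×0.857²) = 0.007851 K/W
R_total = 0.1445 K/W
Q = ΔT/R_total = 155/0.1445

Q ≈ 1070 W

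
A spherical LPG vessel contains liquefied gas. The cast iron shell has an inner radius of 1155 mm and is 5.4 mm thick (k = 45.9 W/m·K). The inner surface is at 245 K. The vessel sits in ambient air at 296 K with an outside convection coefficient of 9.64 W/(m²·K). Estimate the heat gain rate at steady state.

Q ≈ 8310 W

Radial (spherical) resistances in series:
R_cast iron shell = (1/1.155 − 1/1.1604)/(4π×45.9) = 6.985×10^-6 K/W
R_outer film = 1/(h·4πr_o²) = 1/(9.64×4π×1.1604²) = 0.006131 K/W
R_total = 0.006138 K/W
Q = ΔT/R_total = 51/0.006138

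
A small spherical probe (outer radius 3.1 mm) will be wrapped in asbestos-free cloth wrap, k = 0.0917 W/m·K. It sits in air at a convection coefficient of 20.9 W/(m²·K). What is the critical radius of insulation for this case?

r_cr ≈ 8.78 mm

For a sphere r_cr = 2k/h = 2×0.0917/20.9
r_cr = 8.78 mm; since the bare radius (3.1 mm) is below r_cr, adding a thin layer of insulation will *increase* heat loss.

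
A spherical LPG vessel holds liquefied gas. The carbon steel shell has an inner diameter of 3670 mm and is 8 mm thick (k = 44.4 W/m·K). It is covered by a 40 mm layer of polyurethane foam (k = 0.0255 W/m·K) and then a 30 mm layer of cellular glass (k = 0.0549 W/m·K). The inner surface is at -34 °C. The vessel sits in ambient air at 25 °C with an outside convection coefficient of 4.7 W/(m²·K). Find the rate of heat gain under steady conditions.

Q ≈ 1120 W

Radial (spherical) resistances in series:
R_carbon steel shell = (1/1.835 − 1/1.843)/(4π×44.4) = 4.24×10^-6 K/W
R_polyurethane foam = (1/1.843 − 1/1.883)/(4π×0.0255) = 0.03597 K/W
R_cellular glass = (1/1.883 − 1/1.913)/(4π×0.0549) = 0.01207 K/W
R_outer film = 1/(h·4πr_o²) = 1/(4.7×4π×1.913²) = 0.004627 K/W
R_total = 0.05267 K/W
Q = ΔT/R_total = 59/0.05267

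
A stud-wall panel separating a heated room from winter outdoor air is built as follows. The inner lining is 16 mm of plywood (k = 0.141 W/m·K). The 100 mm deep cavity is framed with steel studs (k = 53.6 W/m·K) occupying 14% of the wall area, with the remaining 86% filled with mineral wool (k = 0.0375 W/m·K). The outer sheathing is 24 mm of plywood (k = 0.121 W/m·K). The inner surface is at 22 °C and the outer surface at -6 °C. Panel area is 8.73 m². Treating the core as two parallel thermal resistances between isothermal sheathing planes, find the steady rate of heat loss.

Sheathing layers in series; stud and cavity paths in parallel between them.
R_inner = 0.016/(0.141×8.73) = 0.013 K/W
R_stud  = 0.1/(53.6×0.14×8.73) = 0.001526 K/W
R_cav   = 0.1/(0.0375×0.86×8.73) = 0.3552 K/W
1/R_core = 1/R_stud + 1/R_cav → R_core = 0.00152 K/W
R_outer = 0.024/(0.121×8.73) = 0.02272 K/W
R_total = 0.03724 K/W
Q = ΔT/R_total = 28/0.03724

Q ≈ 752 W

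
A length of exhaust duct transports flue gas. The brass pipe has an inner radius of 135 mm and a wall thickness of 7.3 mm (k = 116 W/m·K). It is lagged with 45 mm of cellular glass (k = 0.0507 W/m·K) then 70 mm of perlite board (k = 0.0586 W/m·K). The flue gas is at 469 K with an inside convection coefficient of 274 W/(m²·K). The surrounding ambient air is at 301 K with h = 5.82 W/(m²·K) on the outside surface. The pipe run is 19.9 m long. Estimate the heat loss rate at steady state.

Per-layer cylindrical resistances, series-summed:
R_inner film = 1/(h_i·2πr₁L) = 1/(274×2π×0.135×19.9) = 2.162×10^-4 K/W
R_brass pipe wall = ln(142.3/135)/(2π×116×19.9) = 3.631×10^-6 K/W
R_cellular glass = ln(187.3/142.3)/(2π×0.0507×19.9) = 0.04334 K/W
R_perlite board = ln(257.3/187.3)/(2π×0.0586×19.9) = 0.04334 K/W
R_outer film = 1/(h_o·2πr_oL) = 1/(5.82×2π×0.2573×19.9) = 0.005341 K/W
R_total = 0.09224 K/W
Q = ΔT/R_total = 168/0.09224

Q ≈ 1820 W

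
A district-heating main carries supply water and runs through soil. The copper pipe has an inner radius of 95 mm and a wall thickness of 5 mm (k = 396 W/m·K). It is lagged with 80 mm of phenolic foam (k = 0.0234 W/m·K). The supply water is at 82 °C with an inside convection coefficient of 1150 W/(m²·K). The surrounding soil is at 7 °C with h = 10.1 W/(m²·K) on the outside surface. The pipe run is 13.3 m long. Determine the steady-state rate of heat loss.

Radial resistances (cylindrical: R_cond = ln(r_o/r_i)/(2πkL), R_conv = 1/(h·2πrL)):
R_inner film = 1/(h_i·2πr₁L) = 1/(1150×2π×0.095×13.3) = 1.095×10^-4 K/W
R_copper pipe wall = ln(100/95)/(2π×396×13.3) = 1.55×10^-6 K/W
R_phenolic foam = ln(180/100)/(2π×0.0234×13.3) = 0.3006 K/W
R_outer film = 1/(h_o·2πr_oL) = 1/(10.1×2π×0.18×13.3) = 0.006582 K/W
R_total = 0.3073 K/W
Q = ΔT/R_total = 75/0.3073

Q ≈ 244 W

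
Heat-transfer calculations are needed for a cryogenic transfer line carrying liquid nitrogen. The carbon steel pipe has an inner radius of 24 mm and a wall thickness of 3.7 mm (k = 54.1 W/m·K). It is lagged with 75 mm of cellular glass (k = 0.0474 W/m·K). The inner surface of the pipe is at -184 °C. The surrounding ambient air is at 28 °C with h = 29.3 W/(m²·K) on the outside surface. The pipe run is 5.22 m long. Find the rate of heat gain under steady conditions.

Q ≈ 249 W

For a radial system each layer contributes R = ln(r_out/r_in)/(2πkL); films add R = 1/(hA).
R_carbon steel pipe wall = ln(27.7/24)/(2π×54.1×5.22) = 8.08×10^-5 K/W
R_cellular glass = ln(102.7/27.7)/(2π×0.0474×5.22) = 0.8429 K/W
R_outer film = 1/(h_o·2πr_oL) = 1/(29.3×2π×0.1027×5.22) = 0.01013 K/W
R_total = 0.8531 K/W
Q = ΔT/R_total = 212/0.8531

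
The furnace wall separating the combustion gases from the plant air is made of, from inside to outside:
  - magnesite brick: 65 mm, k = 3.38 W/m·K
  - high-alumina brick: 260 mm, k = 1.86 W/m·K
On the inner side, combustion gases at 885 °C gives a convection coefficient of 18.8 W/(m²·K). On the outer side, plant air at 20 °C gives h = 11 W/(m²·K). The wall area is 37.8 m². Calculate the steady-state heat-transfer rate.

Model the wall as resistances in series:
R_inner film = 1/(h_i·A) = 1/(18.8×37.8) = 0.001407 K/W
R_magnesite brick = L/(kA) = 0.065/(3.38×37.8) = 5.088×10^-4 K/W
R_high-alumina brick = L/(kA) = 0.26/(1.86×37.8) = 0.003698 K/W
R_outer film = 1/(h_o·A) = 1/(11×37.8) = 0.002405 K/W
R_total = 0.008019 K/W
Q = ΔT / R_total = 865 / 0.008019

Q ≈ 108000 W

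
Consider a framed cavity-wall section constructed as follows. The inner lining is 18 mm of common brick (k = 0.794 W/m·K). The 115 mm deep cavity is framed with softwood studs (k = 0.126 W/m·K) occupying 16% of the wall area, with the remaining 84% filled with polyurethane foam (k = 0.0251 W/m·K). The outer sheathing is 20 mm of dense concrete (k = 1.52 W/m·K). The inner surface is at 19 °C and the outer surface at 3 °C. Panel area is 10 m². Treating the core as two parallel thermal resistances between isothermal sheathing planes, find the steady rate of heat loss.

Q ≈ 56.7 W

Sheathing layers in series; stud and cavity paths in parallel between them.
R_inner = 0.018/(0.794×10) = 0.002267 K/W
R_stud  = 0.115/(0.126×0.16×10) = 0.5704 K/W
R_cav   = 0.115/(0.0251×0.84×10) = 0.5454 K/W
1/R_core = 1/R_stud + 1/R_cav → R_core = 0.2788 K/W
R_outer = 0.02/(1.52×10) = 0.001316 K/W
R_total = 0.2824 K/W
Q = ΔT/R_total = 16/0.2824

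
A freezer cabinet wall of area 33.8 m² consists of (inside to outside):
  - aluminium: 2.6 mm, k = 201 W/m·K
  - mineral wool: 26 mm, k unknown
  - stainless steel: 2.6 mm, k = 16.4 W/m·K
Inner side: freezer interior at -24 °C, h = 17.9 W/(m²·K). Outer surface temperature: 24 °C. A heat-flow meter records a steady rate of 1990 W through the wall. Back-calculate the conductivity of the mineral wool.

k ≈ 0.0342 W/(m·K)

Treating each layer as a thermal resistance in series:
R_inner film = 1/(h_i·A) = 1/(17.9×33.8) = 0.001653 K/W
R_aluminium = L/(kA) = 0.0026/(201×33.8) = 3.827×10^-7 K/W
R_stainless steel = L/(kA) = 0.0026/(16.4×33.8) = 4.69×10^-6 K/W
Sum of known resistances R_other = 0.001658 K/W
Total R = ΔT/Q = 48/1990 = 0.02412 K/W
R_mineral wool = R_total − R_other = 0.02246 K/W
k = L/(R·A) = 0.026/(0.02246×33.8)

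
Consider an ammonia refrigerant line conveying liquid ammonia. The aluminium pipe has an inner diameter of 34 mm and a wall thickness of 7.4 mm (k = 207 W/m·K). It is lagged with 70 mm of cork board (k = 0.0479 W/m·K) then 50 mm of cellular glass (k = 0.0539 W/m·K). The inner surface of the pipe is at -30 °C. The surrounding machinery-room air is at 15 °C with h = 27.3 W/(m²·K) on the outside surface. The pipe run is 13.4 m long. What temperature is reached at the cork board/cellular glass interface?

T ≈ 4.93 °C

For a radial system each layer contributes R = ln(r_out/r_in)/(2πkL); films add R = 1/(hA).
R_aluminium pipe wall = ln(24.4/17)/(2π×207×13.4) = 2.073×10^-5 K/W
R_cork board = ln(94.4/24.4)/(2π×0.0479×13.4) = 0.3355 K/W
R_cellular glass = ln(144.4/94.4)/(2π×0.0539×13.4) = 0.09366 K/W
R_outer film = 1/(h_o·2πr_oL) = 1/(27.3×2π×0.1444×13.4) = 0.003013 K/W
R_total = 0.4322 K/W
Q = ΔT/R_total = 45/0.4322
Q = 104 W
T_interface = T_inner + Q·ΣR(inner→interface) = -30 + 104×0.3355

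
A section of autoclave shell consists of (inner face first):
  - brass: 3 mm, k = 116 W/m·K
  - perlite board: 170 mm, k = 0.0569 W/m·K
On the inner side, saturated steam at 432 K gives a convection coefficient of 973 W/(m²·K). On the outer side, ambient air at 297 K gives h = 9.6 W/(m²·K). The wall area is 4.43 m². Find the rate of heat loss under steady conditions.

Series thermal resistances:
R_inner film = 1/(h_i·A) = 1/(973×4.43) = 2.32×10^-4 K/W
R_brass = L/(kA) = 0.003/(116×4.43) = 5.838×10^-6 K/W
R_perlite board = L/(kA) = 0.17/(0.0569×4.43) = 0.6744 K/W
R_outer film = 1/(h_o·A) = 1/(9.6×4.43) = 0.02351 K/W
R_total = 0.6982 K/W
Q = ΔT / R_total = 135 / 0.6982

Q ≈ 193 W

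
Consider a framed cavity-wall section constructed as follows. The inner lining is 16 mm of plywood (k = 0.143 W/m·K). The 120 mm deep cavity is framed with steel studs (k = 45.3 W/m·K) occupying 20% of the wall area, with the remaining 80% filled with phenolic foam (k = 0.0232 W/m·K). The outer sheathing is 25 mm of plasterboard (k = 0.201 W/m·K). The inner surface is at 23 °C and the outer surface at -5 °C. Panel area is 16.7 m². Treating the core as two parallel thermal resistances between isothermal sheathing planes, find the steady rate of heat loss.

Sheathing layers in series; stud and cavity paths in parallel between them.
R_inner = 0.016/(0.143×16.7) = 0.0067 K/W
R_stud  = 0.12/(45.3×0.2×16.7) = 7.931×10^-4 K/W
R_cav   = 0.12/(0.0232×0.8×16.7) = 0.3872 K/W
1/R_core = 1/R_stud + 1/R_cav → R_core = 7.915×10^-4 K/W
R_outer = 0.025/(0.201×16.7) = 0.007448 K/W
R_total = 0.01494 K/W
Q = ΔT/R_total = 28/0.01494

Q ≈ 1870 W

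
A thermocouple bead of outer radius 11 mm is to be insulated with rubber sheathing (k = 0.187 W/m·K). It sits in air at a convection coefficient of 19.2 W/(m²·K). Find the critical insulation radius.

r_cr ≈ 19.5 mm

For a sphere r_cr = 2k/h = 2×0.187/19.2
r_cr = 19.5 mm; since the bare radius (11 mm) is below r_cr, adding a thin layer of insulation will *increase* heat loss.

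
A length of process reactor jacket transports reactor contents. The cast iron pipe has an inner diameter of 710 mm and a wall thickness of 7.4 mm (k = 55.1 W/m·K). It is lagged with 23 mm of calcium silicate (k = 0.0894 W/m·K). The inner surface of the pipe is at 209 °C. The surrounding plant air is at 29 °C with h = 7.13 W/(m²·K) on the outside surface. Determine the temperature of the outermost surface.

Per-layer cylindrical resistances, series-summed:
R_cast iron pipe wall = ln(362.4/355)/(2π×55.1×1) = 5.959×10^-5 K/W
R_calcium silicate = ln(385.4/362.4)/(2π×0.0894×1) = 0.1095 K/W
R_outer film = 1/(h_o·2πr_oL) = 1/(7.13×2π×0.3854×1) = 0.05792 K/W
R_total = 0.1675 K/W
Q = ΔT/R_total = 180/0.1675
Q = 1070 W/m
T_interface = T_inner − Q·ΣR(inner→interface) = 209 − 1070×0.1096

T ≈ 91.2 °C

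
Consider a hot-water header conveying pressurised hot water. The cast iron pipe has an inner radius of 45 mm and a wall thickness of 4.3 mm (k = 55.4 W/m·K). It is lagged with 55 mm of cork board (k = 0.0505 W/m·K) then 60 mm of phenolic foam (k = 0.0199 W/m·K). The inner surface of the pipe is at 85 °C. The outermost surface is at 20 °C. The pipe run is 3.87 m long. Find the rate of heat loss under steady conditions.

Q ≈ 42 W

Per-layer cylindrical resistances, series-summed:
R_cast iron pipe wall = ln(49.3/45)/(2π×55.4×3.87) = 6.775×10^-5 K/W
R_cork board = ln(104.3/49.3)/(2π×0.0505×3.87) = 0.6102 K/W
R_phenolic foam = ln(164.3/104.3)/(2π×0.0199×3.87) = 0.9391 K/W
R_total = 1.549 K/W
Q = ΔT/R_total = 65/1.549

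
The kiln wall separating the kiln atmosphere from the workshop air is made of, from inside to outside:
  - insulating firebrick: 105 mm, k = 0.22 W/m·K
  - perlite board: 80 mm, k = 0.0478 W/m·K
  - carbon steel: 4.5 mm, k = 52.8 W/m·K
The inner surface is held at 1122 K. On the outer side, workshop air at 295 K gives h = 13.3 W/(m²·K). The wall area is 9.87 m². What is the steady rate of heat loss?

Q ≈ 3670 W

Series thermal resistances:
R_insulating firebrick = L/(kA) = 0.105/(0.22×9.87) = 0.04836 K/W
R_perlite board = L/(kA) = 0.08/(0.0478×9.87) = 0.1696 K/W
R_carbon steel = L/(kA) = 0.0045/(52.8×9.87) = 8.635×10^-6 K/W
R_outer film = 1/(h_o·A) = 1/(13.3×9.87) = 0.007618 K/W
R_total = 0.2256 K/W
Q = ΔT / R_total = 827 / 0.2256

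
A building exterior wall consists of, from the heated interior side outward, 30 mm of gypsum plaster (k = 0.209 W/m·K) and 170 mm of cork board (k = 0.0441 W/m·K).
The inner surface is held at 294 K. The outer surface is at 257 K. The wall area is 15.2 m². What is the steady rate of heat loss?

Treating each layer as a thermal resistance in series:
R_gypsum plaster = L/(kA) = 0.03/(0.209×15.2) = 0.009443 K/W
R_cork board = L/(kA) = 0.17/(0.0441×15.2) = 0.2536 K/W
R_total = 0.2631 K/W
Q = ΔT / R_total = 37 / 0.2631

Q ≈ 141 W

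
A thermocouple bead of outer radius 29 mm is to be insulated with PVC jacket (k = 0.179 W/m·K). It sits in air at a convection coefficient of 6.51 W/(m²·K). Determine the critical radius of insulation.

r_cr ≈ 55 mm

For a sphere r_cr = 2k/h = 2×0.179/6.51
r_cr = 55 mm; since the bare radius (29 mm) is below r_cr, adding a thin layer of insulation will *increase* heat loss.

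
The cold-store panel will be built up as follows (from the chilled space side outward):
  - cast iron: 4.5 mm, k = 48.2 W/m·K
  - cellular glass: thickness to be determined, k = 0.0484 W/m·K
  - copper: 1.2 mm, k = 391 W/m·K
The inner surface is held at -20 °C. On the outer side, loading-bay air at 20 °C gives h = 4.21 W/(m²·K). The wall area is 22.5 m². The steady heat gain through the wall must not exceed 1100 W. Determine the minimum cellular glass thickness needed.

Thermal resistances in series:
R_cast iron = L/(kA) = 0.0045/(48.2×22.5) = 4.149×10^-6 K/W
R_copper = L/(kA) = 0.0012/(391×22.5) = 1.364×10^-7 K/W
R_outer film = 1/(h_o·A) = 1/(4.21×22.5) = 0.01056 K/W
Sum of the known resistances R_other = 0.01056 K/W
Required total resistance R_tot = ΔT/Q_allow = 40/1100 = 0.03636 K/W
R_cellular glass = R_tot − R_other = 0.0258 K/W
L = R·k·A = 0.0258×0.0484×22.5

L ≈ 28.1 mm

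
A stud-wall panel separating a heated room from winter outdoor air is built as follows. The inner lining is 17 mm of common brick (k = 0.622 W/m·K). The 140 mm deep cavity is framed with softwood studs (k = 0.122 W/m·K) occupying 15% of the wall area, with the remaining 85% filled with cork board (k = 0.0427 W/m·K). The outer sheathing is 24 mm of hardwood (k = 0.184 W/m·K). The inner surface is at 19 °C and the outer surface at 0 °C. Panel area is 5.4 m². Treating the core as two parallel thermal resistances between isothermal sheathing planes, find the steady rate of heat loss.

Sheathing layers in series; stud and cavity paths in parallel between them.
R_inner = 0.017/(0.622×5.4) = 0.005061 K/W
R_stud  = 0.14/(0.122×0.15×5.4) = 1.417 K/W
R_cav   = 0.14/(0.0427×0.85×5.4) = 0.7143 K/W
1/R_core = 1/R_stud + 1/R_cav → R_core = 0.4749 K/W
R_outer = 0.024/(0.184×5.4) = 0.02415 K/W
R_total = 0.5041 K/W
Q = ΔT/R_total = 19/0.5041

Q ≈ 37.7 W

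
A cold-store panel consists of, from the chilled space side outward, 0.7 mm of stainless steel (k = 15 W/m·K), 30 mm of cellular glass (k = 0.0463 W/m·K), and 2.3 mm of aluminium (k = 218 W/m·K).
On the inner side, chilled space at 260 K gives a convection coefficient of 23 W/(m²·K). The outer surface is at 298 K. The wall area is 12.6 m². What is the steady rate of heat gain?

Q ≈ 692 W

Thermal resistances in series:
R_inner film = 1/(h_i·A) = 1/(23×12.6) = 0.003451 K/W
R_stainless steel = L/(kA) = 0.0007/(15×12.6) = 3.704×10^-6 K/W
R_cellular glass = L/(kA) = 0.03/(0.0463×12.6) = 0.05142 K/W
R_aluminium = L/(kA) = 0.0023/(218×12.6) = 8.373×10^-7 K/W
R_total = 0.05488 K/W
Q = ΔT / R_total = 38 / 0.05488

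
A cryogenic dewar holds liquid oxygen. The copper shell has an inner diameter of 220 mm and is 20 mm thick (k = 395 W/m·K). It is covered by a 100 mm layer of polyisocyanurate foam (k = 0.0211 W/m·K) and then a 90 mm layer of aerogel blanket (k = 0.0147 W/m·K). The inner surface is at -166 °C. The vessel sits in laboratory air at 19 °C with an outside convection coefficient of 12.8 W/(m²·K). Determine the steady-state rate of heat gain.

Spherical conduction: R = (1/r_in − 1/r_out)/(4πk) per layer; series-sum.
R_copper shell = (1/0.11 − 1/0.13)/(4π×395) = 2.818×10^-4 K/W
R_polyisocyanurate foam = (1/0.13 − 1/0.23)/(4π×0.0211) = 12.61 K/W
R_aerogel blanket = (1/0.23 − 1/0.32)/(4π×0.0147) = 6.62 K/W
R_outer film = 1/(h·4πr_o²) = 1/(12.8×4π×0.32²) = 0.06071 K/W
R_total = 19.29 K/W
Q = ΔT/R_total = 185/19.29

Q ≈ 9.59 W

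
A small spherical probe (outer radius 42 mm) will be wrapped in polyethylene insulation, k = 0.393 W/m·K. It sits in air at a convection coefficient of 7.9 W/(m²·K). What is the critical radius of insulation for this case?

For a sphere r_cr = 2k/h = 2×0.393/7.9
r_cr = 99.5 mm; since the bare radius (42 mm) is below r_cr, adding a thin layer of insulation will *increase* heat loss.

r_cr ≈ 99.5 mm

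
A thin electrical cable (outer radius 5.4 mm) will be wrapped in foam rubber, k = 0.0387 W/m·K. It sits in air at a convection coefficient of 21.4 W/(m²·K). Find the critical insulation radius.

For a cylinder r_cr = k/h = 0.0387/21.4
r_cr = 1.81 mm; since the bare radius (5.4 mm) is above r_cr, any added insulation will reduce heat loss.

r_cr ≈ 1.81 mm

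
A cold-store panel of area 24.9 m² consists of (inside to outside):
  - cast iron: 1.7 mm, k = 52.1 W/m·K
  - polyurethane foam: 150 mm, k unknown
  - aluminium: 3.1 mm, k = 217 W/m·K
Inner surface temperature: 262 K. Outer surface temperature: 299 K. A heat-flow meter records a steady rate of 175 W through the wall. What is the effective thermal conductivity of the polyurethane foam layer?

k ≈ 0.0285 W/(m·K)

Series thermal resistances:
R_cast iron = L/(kA) = 0.0017/(52.1×24.9) = 1.31×10^-6 K/W
R_aluminium = L/(kA) = 0.0031/(217×24.9) = 5.737×10^-7 K/W
Sum of known resistances R_other = 1.884×10^-6 K/W
Total R = ΔT/Q = 37/175 = 0.2114 K/W
R_polyurethane foam = R_total − R_other = 0.2114 K/W
k = L/(R·A) = 0.15/(0.2114×24.9)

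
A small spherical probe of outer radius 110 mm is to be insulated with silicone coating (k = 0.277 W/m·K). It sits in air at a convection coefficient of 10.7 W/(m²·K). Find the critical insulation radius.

r_cr ≈ 51.8 mm

For a sphere r_cr = 2k/h = 2×0.277/10.7
r_cr = 51.8 mm; since the bare radius (110 mm) is above r_cr, any added insulation will reduce heat loss.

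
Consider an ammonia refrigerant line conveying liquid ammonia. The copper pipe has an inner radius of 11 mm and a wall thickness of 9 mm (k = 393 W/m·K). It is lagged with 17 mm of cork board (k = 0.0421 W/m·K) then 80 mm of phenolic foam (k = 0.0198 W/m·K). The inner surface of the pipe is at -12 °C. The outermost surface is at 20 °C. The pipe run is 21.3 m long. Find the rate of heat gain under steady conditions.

Q ≈ 58.9 W

Per-layer cylindrical resistances, series-summed:
R_copper pipe wall = ln(20/11)/(2π×393×21.3) = 1.137×10^-5 K/W
R_cork board = ln(37/20)/(2π×0.0421×21.3) = 0.1092 K/W
R_phenolic foam = ln(117/37)/(2π×0.0198×21.3) = 0.4345 K/W
R_total = 0.5437 K/W
Q = ΔT/R_total = 32/0.5437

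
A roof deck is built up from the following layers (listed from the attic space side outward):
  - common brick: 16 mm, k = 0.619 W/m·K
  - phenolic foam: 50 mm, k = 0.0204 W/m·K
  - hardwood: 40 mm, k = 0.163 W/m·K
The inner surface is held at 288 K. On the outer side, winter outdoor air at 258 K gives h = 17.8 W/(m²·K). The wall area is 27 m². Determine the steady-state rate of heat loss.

Q ≈ 292 W

Thermal resistances in series:
R_common brick = L/(kA) = 0.016/(0.619×27) = 9.573×10^-4 K/W
R_phenolic foam = L/(kA) = 0.05/(0.0204×27) = 0.09078 K/W
R_hardwood = L/(kA) = 0.04/(0.163×27) = 0.009089 K/W
R_outer film = 1/(h_o·A) = 1/(17.8×27) = 0.002081 K/W
R_total = 0.1029 K/W
Q = ΔT / R_total = 30 / 0.1029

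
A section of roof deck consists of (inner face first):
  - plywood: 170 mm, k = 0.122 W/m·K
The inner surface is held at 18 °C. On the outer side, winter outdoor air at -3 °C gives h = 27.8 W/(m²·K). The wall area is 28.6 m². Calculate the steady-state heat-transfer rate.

Model the wall as resistances in series:
R_plywood = L/(kA) = 0.17/(0.122×28.6) = 0.04872 K/W
R_outer film = 1/(h_o·A) = 1/(27.8×28.6) = 0.001258 K/W
R_total = 0.04998 K/W
Q = ΔT / R_total = 21 / 0.04998

Q ≈ 420 W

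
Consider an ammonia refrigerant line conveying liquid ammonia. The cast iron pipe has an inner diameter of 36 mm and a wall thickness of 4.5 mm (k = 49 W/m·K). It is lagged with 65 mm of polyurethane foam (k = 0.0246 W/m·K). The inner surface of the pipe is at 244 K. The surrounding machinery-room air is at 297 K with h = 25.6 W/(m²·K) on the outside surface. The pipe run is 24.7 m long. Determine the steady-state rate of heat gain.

Radial resistances (cylindrical: R_cond = ln(r_o/r_i)/(2πkL), R_conv = 1/(h·2πrL)):
R_cast iron pipe wall = ln(22.5/18)/(2π×49×24.7) = 2.934×10^-5 K/W
R_polyurethane foam = ln(87.5/22.5)/(2π×0.0246×24.7) = 0.3557 K/W
R_outer film = 1/(h_o·2πr_oL) = 1/(25.6×2π×0.0875×24.7) = 0.002877 K/W
R_total = 0.3586 K/W
Q = ΔT/R_total = 53/0.3586

Q ≈ 148 W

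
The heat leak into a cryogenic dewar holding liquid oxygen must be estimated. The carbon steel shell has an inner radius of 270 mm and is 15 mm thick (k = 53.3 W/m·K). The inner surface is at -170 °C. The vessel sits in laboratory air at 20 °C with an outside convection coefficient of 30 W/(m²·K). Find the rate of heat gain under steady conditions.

Radial (spherical) resistances in series:
R_carbon steel shell = (1/0.27 − 1/0.285)/(4π×53.3) = 2.91×10^-4 K/W
R_outer film = 1/(h·4πr_o²) = 1/(30×4π×0.285²) = 0.03266 K/W
R_total = 0.03295 K/W
Q = ΔT/R_total = 190/0.03295

Q ≈ 5770 W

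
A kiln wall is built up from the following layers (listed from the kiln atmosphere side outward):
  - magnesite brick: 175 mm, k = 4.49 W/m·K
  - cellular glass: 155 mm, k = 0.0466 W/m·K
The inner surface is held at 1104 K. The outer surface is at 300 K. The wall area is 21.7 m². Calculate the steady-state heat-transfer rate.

Q ≈ 5180 W

Model the wall as resistances in series:
R_magnesite brick = L/(kA) = 0.175/(4.49×21.7) = 0.001796 K/W
R_cellular glass = L/(kA) = 0.155/(0.0466×21.7) = 0.1533 K/W
R_total = 0.1551 K/W
Q = ΔT / R_total = 804 / 0.1551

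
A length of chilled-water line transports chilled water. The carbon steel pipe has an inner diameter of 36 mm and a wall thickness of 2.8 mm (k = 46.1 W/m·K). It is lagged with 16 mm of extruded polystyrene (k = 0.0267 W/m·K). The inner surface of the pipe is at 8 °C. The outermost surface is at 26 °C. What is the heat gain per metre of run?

q′ ≈ 5.29 W/m

Per-layer cylindrical resistances, series-summed:
R_carbon steel pipe wall = ln(20.8/18)/(2π×46.1×1) = 4.992×10^-4 K/W
R_extruded polystyrene = ln(36.8/20.8)/(2π×0.0267×1) = 3.401 K/W
R_total = 3.401 K/W
Q = ΔT/R_total = 18/3.401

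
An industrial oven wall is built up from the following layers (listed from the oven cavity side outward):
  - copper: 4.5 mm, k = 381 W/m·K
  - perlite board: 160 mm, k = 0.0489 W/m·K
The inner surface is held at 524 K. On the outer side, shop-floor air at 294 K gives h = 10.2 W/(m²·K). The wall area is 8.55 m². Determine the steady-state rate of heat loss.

Treating each layer as a thermal resistance in series:
R_copper = L/(kA) = 0.0045/(381×8.55) = 1.381×10^-6 K/W
R_perlite board = L/(kA) = 0.16/(0.0489×8.55) = 0.3827 K/W
R_outer film = 1/(h_o·A) = 1/(10.2×8.55) = 0.01147 K/W
R_total = 0.3942 K/W
Q = ΔT / R_total = 230 / 0.3942

Q ≈ 584 W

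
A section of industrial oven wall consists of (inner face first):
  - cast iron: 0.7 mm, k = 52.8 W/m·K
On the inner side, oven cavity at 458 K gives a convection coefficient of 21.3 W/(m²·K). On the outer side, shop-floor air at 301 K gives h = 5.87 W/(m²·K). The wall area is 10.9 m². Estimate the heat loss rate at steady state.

Thermal resistances in series:
R_inner film = 1/(h_i·A) = 1/(21.3×10.9) = 0.004307 K/W
R_cast iron = L/(kA) = 0.0007/(52.8×10.9) = 1.216×10^-6 K/W
R_outer film = 1/(h_o·A) = 1/(5.87×10.9) = 0.01563 K/W
R_total = 0.01994 K/W
Q = ΔT / R_total = 157 / 0.01994

Q ≈ 7870 W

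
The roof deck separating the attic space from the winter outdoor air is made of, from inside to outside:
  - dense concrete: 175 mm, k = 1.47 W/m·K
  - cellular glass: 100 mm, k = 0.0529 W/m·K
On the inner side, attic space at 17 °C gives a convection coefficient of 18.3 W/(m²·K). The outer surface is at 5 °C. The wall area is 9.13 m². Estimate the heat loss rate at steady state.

Q ≈ 53.1 W

Series thermal resistances:
R_inner film = 1/(h_i·A) = 1/(18.3×9.13) = 0.005985 K/W
R_dense concrete = L/(kA) = 0.175/(1.47×9.13) = 0.01304 K/W
R_cellular glass = L/(kA) = 0.1/(0.0529×9.13) = 0.207 K/W
R_total = 0.2261 K/W
Q = ΔT / R_total = 12 / 0.2261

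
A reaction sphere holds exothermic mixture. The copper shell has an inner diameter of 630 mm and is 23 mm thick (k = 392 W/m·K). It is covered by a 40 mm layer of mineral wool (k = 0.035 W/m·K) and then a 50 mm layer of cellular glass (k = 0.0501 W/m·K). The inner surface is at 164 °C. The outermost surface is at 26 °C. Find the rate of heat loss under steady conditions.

Q ≈ 115 W

Radial (spherical) resistances in series:
R_copper shell = (1/0.315 − 1/0.338)/(4π×392) = 4.385×10^-5 K/W
R_mineral wool = (1/0.338 − 1/0.378)/(4π×0.035) = 0.7118 K/W
R_cellular glass = (1/0.378 − 1/0.428)/(4π×0.0501) = 0.4909 K/W
R_total = 1.203 K/W
Q = ΔT/R_total = 138/1.203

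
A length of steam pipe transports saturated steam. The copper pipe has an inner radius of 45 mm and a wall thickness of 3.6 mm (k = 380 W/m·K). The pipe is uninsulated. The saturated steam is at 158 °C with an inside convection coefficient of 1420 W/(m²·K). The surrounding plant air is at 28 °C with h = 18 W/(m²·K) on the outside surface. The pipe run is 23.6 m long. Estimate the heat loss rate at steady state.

Q ≈ 16600 W

Per-layer cylindrical resistances, series-summed:
R_inner film = 1/(h_i·2πr₁L) = 1/(1420×2π×0.045×23.6) = 1.055×10^-4 K/W
R_copper pipe wall = ln(48.6/45)/(2π×380×23.6) = 1.366×10^-6 K/W
R_outer film = 1/(h_o·2πr_oL) = 1/(18×2π×0.0486×23.6) = 0.007709 K/W
R_total = 0.007816 K/W
Q = ΔT/R_total = 130/0.007816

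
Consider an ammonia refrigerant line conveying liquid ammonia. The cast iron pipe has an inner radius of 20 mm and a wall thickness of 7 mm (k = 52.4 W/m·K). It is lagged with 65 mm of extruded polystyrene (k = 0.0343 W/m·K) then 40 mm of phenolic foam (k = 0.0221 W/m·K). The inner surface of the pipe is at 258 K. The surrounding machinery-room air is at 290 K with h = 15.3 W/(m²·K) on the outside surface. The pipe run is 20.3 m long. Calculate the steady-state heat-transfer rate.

Radial resistances (cylindrical: R_cond = ln(r_o/r_i)/(2πkL), R_conv = 1/(h·2πrL)):
R_cast iron pipe wall = ln(27/20)/(2π×52.4×20.3) = 4.49×10^-5 K/W
R_extruded polystyrene = ln(92/27)/(2π×0.0343×20.3) = 0.2802 K/W
R_phenolic foam = ln(132/92)/(2π×0.0221×20.3) = 0.1281 K/W
R_outer film = 1/(h_o·2πr_oL) = 1/(15.3×2π×0.132×20.3) = 0.003882 K/W
R_total = 0.4122 K/W
Q = ΔT/R_total = 32/0.4122

Q ≈ 77.6 W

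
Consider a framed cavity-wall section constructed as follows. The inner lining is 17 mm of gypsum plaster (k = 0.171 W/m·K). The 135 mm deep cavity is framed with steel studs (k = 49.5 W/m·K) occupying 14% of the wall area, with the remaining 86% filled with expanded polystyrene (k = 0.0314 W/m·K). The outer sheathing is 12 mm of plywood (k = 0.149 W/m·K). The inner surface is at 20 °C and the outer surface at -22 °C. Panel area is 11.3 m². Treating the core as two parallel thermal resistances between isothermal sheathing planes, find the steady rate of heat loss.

Q ≈ 2380 W

Sheathing layers in series; stud and cavity paths in parallel between them.
R_inner = 0.017/(0.171×11.3) = 0.008798 K/W
R_stud  = 0.135/(49.5×0.14×11.3) = 0.001724 K/W
R_cav   = 0.135/(0.0314×0.86×11.3) = 0.4424 K/W
1/R_core = 1/R_stud + 1/R_cav → R_core = 0.001717 K/W
R_outer = 0.012/(0.149×11.3) = 0.007127 K/W
R_total = 0.01764 K/W
Q = ΔT/R_total = 42/0.01764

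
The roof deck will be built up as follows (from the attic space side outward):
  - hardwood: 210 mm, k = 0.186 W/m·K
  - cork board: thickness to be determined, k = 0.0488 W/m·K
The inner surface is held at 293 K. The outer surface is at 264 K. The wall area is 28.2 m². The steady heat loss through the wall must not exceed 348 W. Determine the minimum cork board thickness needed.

L ≈ 59.6 mm

Model the wall as resistances in series:
R_hardwood = L/(kA) = 0.21/(0.186×28.2) = 0.04004 K/W
Sum of the known resistances R_other = 0.04004 K/W
Required total resistance R_tot = ΔT/Q_allow = 29/348 = 0.08333 K/W
R_cork board = R_tot − R_other = 0.0433 K/W
L = R·k·A = 0.0433×0.0488×28.2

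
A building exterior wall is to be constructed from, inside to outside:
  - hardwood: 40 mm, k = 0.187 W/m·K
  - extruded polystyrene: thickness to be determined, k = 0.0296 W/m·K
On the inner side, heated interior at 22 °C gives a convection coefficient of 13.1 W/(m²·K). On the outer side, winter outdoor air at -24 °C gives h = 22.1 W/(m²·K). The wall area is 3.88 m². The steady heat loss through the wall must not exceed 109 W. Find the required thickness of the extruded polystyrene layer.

L ≈ 38.5 mm

Series thermal resistances:
R_inner film = 1/(h_i·A) = 1/(13.1×3.88) = 0.01967 K/W
R_hardwood = L/(kA) = 0.04/(0.187×3.88) = 0.05513 K/W
R_outer film = 1/(h_o·A) = 1/(22.1×3.88) = 0.01166 K/W
Sum of the known resistances R_other = 0.08647 K/W
Required total resistance R_tot = ΔT/Q_allow = 46/109 = 0.422 K/W
R_extruded polystyrene = R_tot − R_other = 0.3356 K/W
L = R·k·A = 0.3356×0.0296×3.88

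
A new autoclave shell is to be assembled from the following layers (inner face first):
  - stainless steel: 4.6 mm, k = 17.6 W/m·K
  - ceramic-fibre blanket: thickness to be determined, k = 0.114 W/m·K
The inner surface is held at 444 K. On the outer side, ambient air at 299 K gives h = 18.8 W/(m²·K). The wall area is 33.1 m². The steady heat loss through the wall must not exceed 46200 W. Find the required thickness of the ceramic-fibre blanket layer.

Using the resistance-network approach (series):
R_stainless steel = L/(kA) = 0.0046/(17.6×33.1) = 7.896×10^-6 K/W
R_outer film = 1/(h_o·A) = 1/(18.8×33.1) = 0.001607 K/W
Sum of the known resistances R_other = 0.001615 K/W
Required total resistance R_tot = ΔT/Q_allow = 145/46200 = 0.003139 K/W
R_ceramic-fibre blanket = R_tot − R_other = 0.001524 K/W
L = R·k·A = 0.001524×0.114×33.1

L ≈ 5.75 mm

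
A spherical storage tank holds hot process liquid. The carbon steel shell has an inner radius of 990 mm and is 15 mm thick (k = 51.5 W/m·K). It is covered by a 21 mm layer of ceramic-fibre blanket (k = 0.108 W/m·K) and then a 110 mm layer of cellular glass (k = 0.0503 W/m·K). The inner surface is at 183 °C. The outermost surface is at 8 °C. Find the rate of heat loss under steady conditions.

Q ≈ 1060 W

Each spherical layer contributes R = (1/r_i − 1/r_o)/(4πk):
R_carbon steel shell = (1/0.99 − 1/1.005)/(4π×51.5) = 2.33×10^-5 K/W
R_ceramic-fibre blanket = (1/1.005 − 1/1.026)/(4π×0.108) = 0.01501 K/W
R_cellular glass = (1/1.026 − 1/1.136)/(4π×0.0503) = 0.1493 K/W
R_total = 0.1643 K/W
Q = ΔT/R_total = 175/0.1643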